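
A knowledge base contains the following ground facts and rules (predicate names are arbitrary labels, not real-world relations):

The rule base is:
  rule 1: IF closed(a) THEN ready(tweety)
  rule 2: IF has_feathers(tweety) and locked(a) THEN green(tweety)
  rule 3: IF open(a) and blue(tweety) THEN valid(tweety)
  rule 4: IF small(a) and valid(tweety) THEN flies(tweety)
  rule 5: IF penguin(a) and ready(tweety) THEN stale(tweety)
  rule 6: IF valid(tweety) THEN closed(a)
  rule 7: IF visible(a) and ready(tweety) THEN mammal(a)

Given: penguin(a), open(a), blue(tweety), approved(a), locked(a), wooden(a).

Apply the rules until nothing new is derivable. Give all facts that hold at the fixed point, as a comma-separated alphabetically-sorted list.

[1] rule 3 [IF open(a) and blue(tweety) THEN valid(tweety)]. ⇒ new: valid(tweety).
[2] rule 6 [IF valid(tweety) THEN closed(a)]. ⇒ new: closed(a).
[3] rule 1 [IF closed(a) THEN ready(tweety)]. ⇒ new: ready(tweety).
[4] rule 5 [IF penguin(a) and ready(tweety) THEN stale(tweety)]. ⇒ new: stale(tweety).

approved(a), blue(tweety), closed(a), locked(a), open(a), penguin(a), ready(tweety), stale(tweety), valid(tweety), wooden(a)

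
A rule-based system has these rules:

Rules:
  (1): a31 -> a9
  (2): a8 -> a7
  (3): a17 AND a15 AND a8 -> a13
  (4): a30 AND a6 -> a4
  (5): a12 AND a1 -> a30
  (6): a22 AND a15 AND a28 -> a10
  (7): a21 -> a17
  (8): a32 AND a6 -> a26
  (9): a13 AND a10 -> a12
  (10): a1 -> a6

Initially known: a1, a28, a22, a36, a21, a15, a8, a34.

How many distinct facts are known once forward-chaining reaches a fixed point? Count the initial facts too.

Round 1: (2) [a8 -> a7]; (6) [a22 AND a15 AND a28 -> a10]; (7) [a21 -> a17]; (10) [a1 -> a6]. Adds a7, a10, a17, a6.
Round 2: (3) [a17 AND a15 AND a8 -> a13]. Adds a13.
Round 3: (9) [a13 AND a10 -> a12]. Adds a12.
Round 4: (5) [a12 AND a1 -> a30]. Adds a30.
Round 5: (4) [a30 AND a6 -> a4]. Adds a4.
Closure: {a1, a10, a12, a13, a15, a17, a21, a22, a28, a30, a34, a36, a4, a6, a7, a8} — 16 facts.

16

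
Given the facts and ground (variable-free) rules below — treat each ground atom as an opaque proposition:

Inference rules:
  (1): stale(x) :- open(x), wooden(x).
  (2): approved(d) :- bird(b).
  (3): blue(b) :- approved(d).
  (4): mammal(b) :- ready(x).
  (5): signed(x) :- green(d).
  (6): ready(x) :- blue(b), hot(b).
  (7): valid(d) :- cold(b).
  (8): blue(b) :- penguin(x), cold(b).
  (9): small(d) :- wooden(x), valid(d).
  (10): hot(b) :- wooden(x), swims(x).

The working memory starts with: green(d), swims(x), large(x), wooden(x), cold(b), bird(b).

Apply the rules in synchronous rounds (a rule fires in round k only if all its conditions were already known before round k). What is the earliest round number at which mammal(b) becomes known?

4

Round 1 fires (2), (5), (7), (10), giving approved(d), signed(x), valid(d), hot(b).
Round 2 fires (3), (9), giving blue(b), small(d).
Round 3 fires (6), giving ready(x).
Round 4 fires (4), giving mammal(b).
mammal(b) first appears in round 4.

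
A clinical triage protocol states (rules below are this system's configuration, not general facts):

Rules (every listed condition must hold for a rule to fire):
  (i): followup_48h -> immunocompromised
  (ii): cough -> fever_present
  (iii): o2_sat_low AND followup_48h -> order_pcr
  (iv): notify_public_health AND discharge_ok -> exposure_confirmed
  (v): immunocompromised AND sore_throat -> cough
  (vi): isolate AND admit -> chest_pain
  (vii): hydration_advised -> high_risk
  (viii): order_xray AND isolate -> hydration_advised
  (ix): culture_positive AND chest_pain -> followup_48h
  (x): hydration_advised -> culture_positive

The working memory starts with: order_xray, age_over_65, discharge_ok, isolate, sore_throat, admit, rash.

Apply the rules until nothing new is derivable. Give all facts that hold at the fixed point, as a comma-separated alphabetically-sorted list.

admit, age_over_65, chest_pain, cough, culture_positive, discharge_ok, fever_present, followup_48h, high_risk, hydration_advised, immunocompromised, isolate, order_xray, rash, sore_throat

Round 1: (vi) [isolate AND admit -> chest_pain]; (viii) [order_xray AND isolate -> hydration_advised]. New: chest_pain, hydration_advised.
Round 2: (vii) [hydration_advised -> high_risk]; (x) [hydration_advised -> culture_positive]. New: high_risk, culture_positive.
Round 3: (ix) [culture_positive AND chest_pain -> followup_48h]. New: followup_48h.
Round 4: (i) [followup_48h -> immunocompromised]. New: immunocompromised.
Round 5: (v) [immunocompromised AND sore_throat -> cough]. New: cough.
Round 6: (ii) [cough -> fever_present]. New: fever_present.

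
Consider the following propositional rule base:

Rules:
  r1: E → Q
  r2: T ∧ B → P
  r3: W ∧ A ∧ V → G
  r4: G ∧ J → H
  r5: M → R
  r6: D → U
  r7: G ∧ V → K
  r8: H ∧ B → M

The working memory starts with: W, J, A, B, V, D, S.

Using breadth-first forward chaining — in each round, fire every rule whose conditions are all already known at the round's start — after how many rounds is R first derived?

4

Round 1 — r3, r6, derive G, U.
Round 2 — r4, r7, derive H, K.
Round 3 — r8, derive M.
Round 4 — r5, derive R.
R first appears in round 4.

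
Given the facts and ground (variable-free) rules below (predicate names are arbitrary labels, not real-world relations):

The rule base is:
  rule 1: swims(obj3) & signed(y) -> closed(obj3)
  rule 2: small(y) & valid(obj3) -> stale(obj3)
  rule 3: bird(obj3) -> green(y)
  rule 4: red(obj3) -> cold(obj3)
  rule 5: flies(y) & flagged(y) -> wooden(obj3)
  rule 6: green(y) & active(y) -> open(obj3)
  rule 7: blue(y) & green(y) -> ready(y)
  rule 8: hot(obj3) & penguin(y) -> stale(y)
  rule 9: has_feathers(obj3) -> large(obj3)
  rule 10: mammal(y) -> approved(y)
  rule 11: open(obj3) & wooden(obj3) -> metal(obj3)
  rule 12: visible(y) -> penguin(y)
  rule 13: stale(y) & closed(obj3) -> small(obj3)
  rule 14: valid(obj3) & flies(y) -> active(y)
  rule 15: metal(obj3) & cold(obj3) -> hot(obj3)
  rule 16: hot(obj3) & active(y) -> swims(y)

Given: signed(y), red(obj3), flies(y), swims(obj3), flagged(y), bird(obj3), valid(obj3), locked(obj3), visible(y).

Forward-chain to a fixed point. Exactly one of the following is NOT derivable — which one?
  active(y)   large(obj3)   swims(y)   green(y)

large(obj3)

Round 1 fires rule 1, rule 3, rule 4, rule 5, rule 12, rule 14, giving closed(obj3), green(y), cold(obj3), wooden(obj3), penguin(y), active(y).
Round 2 fires rule 6, giving open(obj3).
Round 3 fires rule 11, giving metal(obj3).
Round 4 fires rule 15, giving hot(obj3).
Round 5 fires rule 8, rule 16, giving stale(y), swims(y).
Round 6 fires rule 13, giving small(obj3).
Derived: active(y) (round 1), swims(y) (round 5), green(y) (round 1). large(obj3) never appears in any round.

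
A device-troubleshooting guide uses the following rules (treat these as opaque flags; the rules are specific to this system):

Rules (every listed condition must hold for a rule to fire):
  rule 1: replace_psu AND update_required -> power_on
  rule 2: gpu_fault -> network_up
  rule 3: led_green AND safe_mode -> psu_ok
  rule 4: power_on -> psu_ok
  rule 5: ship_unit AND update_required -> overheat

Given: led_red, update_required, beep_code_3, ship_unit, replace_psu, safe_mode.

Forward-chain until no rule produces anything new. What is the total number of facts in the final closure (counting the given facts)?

9

Round 1 fires rule 1, rule 5, giving power_on, overheat.
Round 2 fires rule 4, giving psu_ok.
Closure: {beep_code_3, led_red, overheat, power_on, psu_ok, replace_psu, safe_mode, ship_unit, update_required} — 9 facts.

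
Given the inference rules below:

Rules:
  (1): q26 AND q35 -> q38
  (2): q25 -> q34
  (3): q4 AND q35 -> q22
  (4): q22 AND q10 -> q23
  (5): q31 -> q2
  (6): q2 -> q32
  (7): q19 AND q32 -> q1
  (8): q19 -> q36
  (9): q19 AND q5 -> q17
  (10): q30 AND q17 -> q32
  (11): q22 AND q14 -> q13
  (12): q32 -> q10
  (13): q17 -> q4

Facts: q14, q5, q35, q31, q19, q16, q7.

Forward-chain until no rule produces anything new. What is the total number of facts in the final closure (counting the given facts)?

Round 1: (5) [q31 -> q2]; (8) [q19 -> q36]; (9) [q19 AND q5 -> q17]. Adds q2, q36, q17.
Round 2: (6) [q2 -> q32]; (13) [q17 -> q4]. Adds q32, q4.
Round 3: (3) [q4 AND q35 -> q22]; (7) [q19 AND q32 -> q1]; (12) [q32 -> q10]. Adds q22, q1, q10.
Round 4: (4) [q22 AND q10 -> q23]; (11) [q22 AND q14 -> q13]. Adds q23, q13.
Closure: {q1, q10, q13, q14, q16, q17, q19, q2, q22, q23, q31, q32, q35, q36, q4, q5, q7} — 17 facts.

17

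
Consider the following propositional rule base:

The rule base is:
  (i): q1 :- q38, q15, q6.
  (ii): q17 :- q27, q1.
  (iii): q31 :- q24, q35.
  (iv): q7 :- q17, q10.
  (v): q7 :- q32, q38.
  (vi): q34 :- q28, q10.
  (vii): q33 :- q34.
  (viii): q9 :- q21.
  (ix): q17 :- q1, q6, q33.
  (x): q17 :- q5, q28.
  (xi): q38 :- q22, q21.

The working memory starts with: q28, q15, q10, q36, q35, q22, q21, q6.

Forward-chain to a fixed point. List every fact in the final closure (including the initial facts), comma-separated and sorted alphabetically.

Round 1 fires (vi), (viii), (xi), giving q34, q9, q38.
Round 2 fires (i), (vii), giving q1, q33.
Round 3 fires (ix), giving q17.
Round 4 fires (iv), giving q7.

q1, q10, q15, q17, q21, q22, q28, q33, q34, q35, q36, q38, q6, q7, q9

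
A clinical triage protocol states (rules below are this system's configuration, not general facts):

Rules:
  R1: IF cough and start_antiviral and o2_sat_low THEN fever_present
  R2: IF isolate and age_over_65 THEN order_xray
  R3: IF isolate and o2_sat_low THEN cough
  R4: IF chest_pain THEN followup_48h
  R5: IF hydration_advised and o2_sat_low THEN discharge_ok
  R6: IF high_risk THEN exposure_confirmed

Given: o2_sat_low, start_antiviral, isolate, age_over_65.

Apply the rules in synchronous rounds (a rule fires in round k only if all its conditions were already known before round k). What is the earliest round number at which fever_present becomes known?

Round 1: R2 [IF isolate and age_over_65 THEN order_xray]; R3 [IF isolate and o2_sat_low THEN cough]. New: order_xray, cough.
Round 2: R1 [IF cough and start_antiviral and o2_sat_low THEN fever_present]. New: fever_present.
fever_present first appears in round 2.

2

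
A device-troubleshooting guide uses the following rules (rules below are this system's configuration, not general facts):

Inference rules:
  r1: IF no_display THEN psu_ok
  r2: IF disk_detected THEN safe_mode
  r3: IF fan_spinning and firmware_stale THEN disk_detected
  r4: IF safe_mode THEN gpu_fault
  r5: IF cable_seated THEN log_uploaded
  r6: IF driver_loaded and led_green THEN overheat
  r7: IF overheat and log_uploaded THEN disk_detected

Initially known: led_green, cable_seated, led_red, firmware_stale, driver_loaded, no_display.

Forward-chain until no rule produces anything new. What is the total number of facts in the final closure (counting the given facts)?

[1] r1 [IF no_display THEN psu_ok]; r5 [IF cable_seated THEN log_uploaded]; r6 [IF driver_loaded and led_green THEN overheat]. ⇒ new: psu_ok, log_uploaded, overheat.
[2] r7 [IF overheat and log_uploaded THEN disk_detected]. ⇒ new: disk_detected.
[3] r2 [IF disk_detected THEN safe_mode]. ⇒ new: safe_mode.
[4] r4 [IF safe_mode THEN gpu_fault]. ⇒ new: gpu_fault.
Closure: {cable_seated, disk_detected, driver_loaded, firmware_stale, gpu_fault, led_green, led_red, log_uploaded, no_display, overheat, psu_ok, safe_mode} — 12 facts.

12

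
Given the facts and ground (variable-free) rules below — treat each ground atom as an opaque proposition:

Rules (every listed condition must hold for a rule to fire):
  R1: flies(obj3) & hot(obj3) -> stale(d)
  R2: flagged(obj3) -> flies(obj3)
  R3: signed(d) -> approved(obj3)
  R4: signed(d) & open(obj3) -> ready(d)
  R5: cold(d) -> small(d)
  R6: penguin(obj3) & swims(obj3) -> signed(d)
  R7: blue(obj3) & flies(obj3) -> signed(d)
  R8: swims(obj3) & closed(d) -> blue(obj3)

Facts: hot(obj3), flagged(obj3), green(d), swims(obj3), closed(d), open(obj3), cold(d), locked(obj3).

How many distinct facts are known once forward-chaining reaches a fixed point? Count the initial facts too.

15

Round 1: R2 [flagged(obj3) -> flies(obj3)]; R5 [cold(d) -> small(d)]; R8 [swims(obj3) & closed(d) -> blue(obj3)]. New: flies(obj3), small(d), blue(obj3).
Round 2: R1 [flies(obj3) & hot(obj3) -> stale(d)]; R7 [blue(obj3) & flies(obj3) -> signed(d)]. New: stale(d), signed(d).
Round 3: R3 [signed(d) -> approved(obj3)]; R4 [signed(d) & open(obj3) -> ready(d)]. New: approved(obj3), ready(d).
Closure: {approved(obj3), blue(obj3), closed(d), cold(d), flagged(obj3), flies(obj3), green(d), hot(obj3), locked(obj3), open(obj3), ready(d), signed(d), small(d), stale(d), swims(obj3)} — 15 facts.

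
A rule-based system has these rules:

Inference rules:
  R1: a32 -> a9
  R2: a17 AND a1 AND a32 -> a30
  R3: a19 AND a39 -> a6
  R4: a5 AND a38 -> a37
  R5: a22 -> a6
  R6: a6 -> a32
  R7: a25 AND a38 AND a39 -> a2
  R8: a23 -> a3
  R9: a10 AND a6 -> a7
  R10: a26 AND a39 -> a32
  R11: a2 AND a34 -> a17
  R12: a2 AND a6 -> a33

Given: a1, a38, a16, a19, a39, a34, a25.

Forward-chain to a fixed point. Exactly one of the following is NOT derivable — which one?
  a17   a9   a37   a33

a37

Round 1: R3 [a19 AND a39 -> a6]; R7 [a25 AND a38 AND a39 -> a2]. Adds a6, a2.
Round 2: R6 [a6 -> a32]; R11 [a2 AND a34 -> a17]; R12 [a2 AND a6 -> a33]. Adds a32, a17, a33.
Round 3: R1 [a32 -> a9]; R2 [a17 AND a1 AND a32 -> a30]. Adds a9, a30.
Derived: a9 (round 3), a33 (round 2), a17 (round 2). a37 never appears in any round.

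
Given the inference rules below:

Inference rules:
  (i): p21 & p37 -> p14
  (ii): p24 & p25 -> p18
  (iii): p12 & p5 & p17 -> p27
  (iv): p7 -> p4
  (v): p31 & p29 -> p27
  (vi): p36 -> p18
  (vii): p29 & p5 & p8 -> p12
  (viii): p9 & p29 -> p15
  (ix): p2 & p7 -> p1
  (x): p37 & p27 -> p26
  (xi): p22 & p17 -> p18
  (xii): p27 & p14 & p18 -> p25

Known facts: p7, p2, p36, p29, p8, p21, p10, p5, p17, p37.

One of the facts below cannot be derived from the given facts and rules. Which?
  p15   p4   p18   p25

p15

Round 1: (i) [p21 & p37 -> p14]; (iv) [p7 -> p4]; (vi) [p36 -> p18]; (vii) [p29 & p5 & p8 -> p12]; (ix) [p2 & p7 -> p1]. Adds p14, p4, p18, p12, p1.
Round 2: (iii) [p12 & p5 & p17 -> p27]. Adds p27.
Round 3: (x) [p37 & p27 -> p26]; (xii) [p27 & p14 & p18 -> p25]. Adds p26, p25.
Derived: p4 (round 1), p25 (round 3), p18 (round 1). p15 never appears in any round.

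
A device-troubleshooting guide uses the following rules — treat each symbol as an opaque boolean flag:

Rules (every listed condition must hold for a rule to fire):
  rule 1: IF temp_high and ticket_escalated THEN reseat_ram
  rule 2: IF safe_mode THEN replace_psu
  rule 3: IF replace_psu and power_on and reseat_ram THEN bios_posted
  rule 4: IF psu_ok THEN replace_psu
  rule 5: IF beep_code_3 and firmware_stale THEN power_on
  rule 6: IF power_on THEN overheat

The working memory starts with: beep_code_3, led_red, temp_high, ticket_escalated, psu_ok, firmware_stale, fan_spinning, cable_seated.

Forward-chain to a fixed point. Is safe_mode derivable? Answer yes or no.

Round 1 — rule 1, rule 4, rule 5, derive reseat_ram, replace_psu, power_on.
Round 2 — rule 3, rule 6, derive bios_posted, overheat.
Fixed point reached. No rule has safe_mode as a consequent, and it is not given.

no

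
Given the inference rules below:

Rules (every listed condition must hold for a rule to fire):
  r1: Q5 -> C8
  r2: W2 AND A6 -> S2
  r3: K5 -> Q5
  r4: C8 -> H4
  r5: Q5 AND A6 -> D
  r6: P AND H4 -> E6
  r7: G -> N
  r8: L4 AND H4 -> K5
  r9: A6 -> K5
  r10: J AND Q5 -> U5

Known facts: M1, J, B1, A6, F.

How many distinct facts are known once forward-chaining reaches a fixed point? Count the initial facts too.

11

[1] r9 [A6 -> K5]. ⇒ new: K5.
[2] r3 [K5 -> Q5]. ⇒ new: Q5.
[3] r1 [Q5 -> C8]; r5 [Q5 AND A6 -> D]; r10 [J AND Q5 -> U5]. ⇒ new: C8, D, U5.
[4] r4 [C8 -> H4]. ⇒ new: H4.
Closure: {A6, B1, C8, D, F, H4, J, K5, M1, Q5, U5} — 11 facts.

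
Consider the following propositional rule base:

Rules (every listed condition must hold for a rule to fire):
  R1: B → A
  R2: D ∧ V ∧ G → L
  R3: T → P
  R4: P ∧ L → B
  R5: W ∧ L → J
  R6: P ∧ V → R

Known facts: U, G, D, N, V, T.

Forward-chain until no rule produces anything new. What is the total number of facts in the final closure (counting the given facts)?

Round 1: R2 [D ∧ V ∧ G → L]; R3 [T → P]. Adds L, P.
Round 2: R4 [P ∧ L → B]; R6 [P ∧ V → R]. Adds B, R.
Round 3: R1 [B → A]. Adds A.
Closure: {A, B, D, G, L, N, P, R, T, U, V} — 11 facts.

11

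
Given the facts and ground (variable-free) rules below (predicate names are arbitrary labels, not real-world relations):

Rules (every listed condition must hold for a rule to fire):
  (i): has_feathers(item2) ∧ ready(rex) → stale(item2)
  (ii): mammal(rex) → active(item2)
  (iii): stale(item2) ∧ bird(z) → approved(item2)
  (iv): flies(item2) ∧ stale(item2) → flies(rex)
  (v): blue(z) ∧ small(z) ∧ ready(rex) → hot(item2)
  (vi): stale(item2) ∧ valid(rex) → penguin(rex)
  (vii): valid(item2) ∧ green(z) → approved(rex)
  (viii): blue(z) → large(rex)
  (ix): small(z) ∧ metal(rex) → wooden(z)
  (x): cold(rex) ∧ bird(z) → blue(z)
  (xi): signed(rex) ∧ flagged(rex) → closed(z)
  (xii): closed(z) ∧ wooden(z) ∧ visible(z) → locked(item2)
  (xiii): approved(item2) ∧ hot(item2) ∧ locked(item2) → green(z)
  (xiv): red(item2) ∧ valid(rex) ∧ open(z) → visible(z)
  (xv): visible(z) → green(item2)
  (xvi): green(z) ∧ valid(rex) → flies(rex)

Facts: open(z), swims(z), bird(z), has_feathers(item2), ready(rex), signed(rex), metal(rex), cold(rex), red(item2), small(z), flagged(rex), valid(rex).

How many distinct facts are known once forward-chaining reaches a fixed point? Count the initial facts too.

Round 1: (i) [has_feathers(item2) ∧ ready(rex) → stale(item2)]; (ix) [small(z) ∧ metal(rex) → wooden(z)]; (x) [cold(rex) ∧ bird(z) → blue(z)]; (xi) [signed(rex) ∧ flagged(rex) → closed(z)]; (xiv) [red(item2) ∧ valid(rex) ∧ open(z) → visible(z)]. New: stale(item2), wooden(z), blue(z), closed(z), visible(z).
Round 2: (iii) [stale(item2) ∧ bird(z) → approved(item2)]; (v) [blue(z) ∧ small(z) ∧ ready(rex) → hot(item2)]; (vi) [stale(item2) ∧ valid(rex) → penguin(rex)]; (viii) [blue(z) → large(rex)]; (xii) [closed(z) ∧ wooden(z) ∧ visible(z) → locked(item2)]; (xv) [visible(z) → green(item2)]. New: approved(item2), hot(item2), penguin(rex), large(rex), locked(item2), green(item2).
Round 3: (xiii) [approved(item2) ∧ hot(item2) ∧ locked(item2) → green(z)]. New: green(z).
Round 4: (xvi) [green(z) ∧ valid(rex) → flies(rex)]. New: flies(rex).
Closure: {approved(item2), bird(z), blue(z), closed(z), cold(rex), flagged(rex), flies(rex), green(item2), green(z), has_feathers(item2), hot(item2), large(rex), locked(item2), metal(rex), open(z), penguin(rex), ready(rex), red(item2), signed(rex), small(z), stale(item2), swims(z), valid(rex), visible(z), wooden(z)} — 25 facts.

25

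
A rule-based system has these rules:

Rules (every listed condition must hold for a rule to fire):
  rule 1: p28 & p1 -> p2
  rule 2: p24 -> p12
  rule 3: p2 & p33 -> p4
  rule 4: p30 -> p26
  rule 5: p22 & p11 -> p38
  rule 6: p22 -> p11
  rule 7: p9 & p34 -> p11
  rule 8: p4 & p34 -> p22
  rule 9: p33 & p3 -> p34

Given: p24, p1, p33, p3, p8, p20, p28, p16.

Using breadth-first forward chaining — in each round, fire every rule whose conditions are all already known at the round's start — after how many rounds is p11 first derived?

4

Round 1: rule 1 [p28 & p1 -> p2]; rule 2 [p24 -> p12]; rule 9 [p33 & p3 -> p34]. Adds p2, p12, p34.
Round 2: rule 3 [p2 & p33 -> p4]. Adds p4.
Round 3: rule 8 [p4 & p34 -> p22]. Adds p22.
Round 4: rule 6 [p22 -> p11]. Adds p11.
p11 first appears in round 4.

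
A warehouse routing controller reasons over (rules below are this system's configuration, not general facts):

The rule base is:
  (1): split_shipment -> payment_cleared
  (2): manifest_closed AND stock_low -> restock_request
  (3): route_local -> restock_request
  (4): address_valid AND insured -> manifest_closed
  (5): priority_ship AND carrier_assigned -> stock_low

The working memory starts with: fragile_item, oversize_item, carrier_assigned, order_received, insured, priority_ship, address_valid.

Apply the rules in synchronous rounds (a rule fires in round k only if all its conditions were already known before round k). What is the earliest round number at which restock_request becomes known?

2

[1] (4) [address_valid AND insured -> manifest_closed]; (5) [priority_ship AND carrier_assigned -> stock_low]. ⇒ new: manifest_closed, stock_low.
[2] (2) [manifest_closed AND stock_low -> restock_request]. ⇒ new: restock_request.
restock_request first appears in round 2.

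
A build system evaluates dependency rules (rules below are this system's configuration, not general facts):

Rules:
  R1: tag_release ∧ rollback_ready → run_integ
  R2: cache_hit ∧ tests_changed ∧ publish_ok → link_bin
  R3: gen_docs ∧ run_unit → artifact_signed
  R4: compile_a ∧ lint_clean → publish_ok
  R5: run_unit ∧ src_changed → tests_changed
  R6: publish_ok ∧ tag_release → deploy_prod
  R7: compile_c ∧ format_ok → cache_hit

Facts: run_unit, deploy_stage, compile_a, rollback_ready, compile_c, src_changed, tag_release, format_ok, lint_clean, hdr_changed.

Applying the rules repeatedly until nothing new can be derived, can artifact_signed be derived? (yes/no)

Round 1 fires R1, R4, R5, R7, giving run_integ, publish_ok, tests_changed, cache_hit.
Round 2 fires R2, R6, giving link_bin, deploy_prod.
Fixed point reached. artifact_signed is concluded only by R3; R3 needs gen_docs (never derived).

no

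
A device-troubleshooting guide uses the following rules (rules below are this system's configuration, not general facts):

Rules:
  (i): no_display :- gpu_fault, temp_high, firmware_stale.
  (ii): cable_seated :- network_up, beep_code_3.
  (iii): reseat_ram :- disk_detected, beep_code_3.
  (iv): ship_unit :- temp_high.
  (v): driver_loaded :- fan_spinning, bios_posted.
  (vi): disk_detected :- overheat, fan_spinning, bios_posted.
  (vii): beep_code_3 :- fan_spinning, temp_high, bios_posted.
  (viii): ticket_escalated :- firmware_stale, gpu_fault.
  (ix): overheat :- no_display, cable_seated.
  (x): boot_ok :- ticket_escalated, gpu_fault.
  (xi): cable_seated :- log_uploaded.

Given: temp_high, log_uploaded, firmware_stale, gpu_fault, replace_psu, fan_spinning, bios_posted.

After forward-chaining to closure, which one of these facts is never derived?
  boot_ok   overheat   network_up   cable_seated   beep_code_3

network_up

Round 1 — (i), (iv), (v), (vii), (viii), (xi), derive no_display, ship_unit, driver_loaded, beep_code_3, ticket_escalated, cable_seated.
Round 2 — (ix), (x), derive overheat, boot_ok.
Round 3 — (vi), derive disk_detected.
Round 4 — (iii), derive reseat_ram.
Derived: cable_seated (round 1), overheat (round 2), boot_ok (round 2), beep_code_3 (round 1). network_up never appears in any round.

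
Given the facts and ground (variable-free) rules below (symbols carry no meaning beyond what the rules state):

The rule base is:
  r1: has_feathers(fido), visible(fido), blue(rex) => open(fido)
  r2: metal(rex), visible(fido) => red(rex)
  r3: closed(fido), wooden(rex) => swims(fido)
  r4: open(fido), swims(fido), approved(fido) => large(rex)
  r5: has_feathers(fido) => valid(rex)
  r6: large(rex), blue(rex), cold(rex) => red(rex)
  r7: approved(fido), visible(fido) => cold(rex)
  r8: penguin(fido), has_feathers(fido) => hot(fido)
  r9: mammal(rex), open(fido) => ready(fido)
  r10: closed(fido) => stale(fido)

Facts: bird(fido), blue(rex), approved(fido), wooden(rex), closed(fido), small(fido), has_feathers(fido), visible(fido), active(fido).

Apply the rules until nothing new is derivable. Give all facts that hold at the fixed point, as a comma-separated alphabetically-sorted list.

active(fido), approved(fido), bird(fido), blue(rex), closed(fido), cold(rex), has_feathers(fido), large(rex), open(fido), red(rex), small(fido), stale(fido), swims(fido), valid(rex), visible(fido), wooden(rex)

[1] r1 [has_feathers(fido), visible(fido), blue(rex) => open(fido)]; r3 [closed(fido), wooden(rex) => swims(fido)]; r5 [has_feathers(fido) => valid(rex)]; r7 [approved(fido), visible(fido) => cold(rex)]; r10 [closed(fido) => stale(fido)]. ⇒ new: open(fido), swims(fido), valid(rex), cold(rex), stale(fido).
[2] r4 [open(fido), swims(fido), approved(fido) => large(rex)]. ⇒ new: large(rex).
[3] r6 [large(rex), blue(rex), cold(rex) => red(rex)]. ⇒ new: red(rex).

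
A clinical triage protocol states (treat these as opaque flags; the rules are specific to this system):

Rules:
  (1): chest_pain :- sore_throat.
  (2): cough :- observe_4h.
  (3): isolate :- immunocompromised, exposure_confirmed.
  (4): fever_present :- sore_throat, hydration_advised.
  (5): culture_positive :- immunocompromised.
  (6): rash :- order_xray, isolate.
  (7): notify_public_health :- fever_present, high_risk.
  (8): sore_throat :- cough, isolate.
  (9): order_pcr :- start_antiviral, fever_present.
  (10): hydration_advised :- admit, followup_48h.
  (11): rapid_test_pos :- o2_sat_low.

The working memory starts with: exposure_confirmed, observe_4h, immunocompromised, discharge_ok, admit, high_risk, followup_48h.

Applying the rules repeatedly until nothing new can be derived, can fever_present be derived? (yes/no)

yes

[1] (2) [cough :- observe_4h.]; (3) [isolate :- immunocompromised, exposure_confirmed.]; (5) [culture_positive :- immunocompromised.]; (10) [hydration_advised :- admit, followup_48h.]. ⇒ new: cough, isolate, culture_positive, hydration_advised.
[2] (8) [sore_throat :- cough, isolate.]. ⇒ new: sore_throat.
[3] (1) [chest_pain :- sore_throat.]; (4) [fever_present :- sore_throat, hydration_advised.]. ⇒ new: chest_pain, fever_present.
[4] (7) [notify_public_health :- fever_present, high_risk.]. ⇒ new: notify_public_health.
fever_present appears in round 3, so it is derivable.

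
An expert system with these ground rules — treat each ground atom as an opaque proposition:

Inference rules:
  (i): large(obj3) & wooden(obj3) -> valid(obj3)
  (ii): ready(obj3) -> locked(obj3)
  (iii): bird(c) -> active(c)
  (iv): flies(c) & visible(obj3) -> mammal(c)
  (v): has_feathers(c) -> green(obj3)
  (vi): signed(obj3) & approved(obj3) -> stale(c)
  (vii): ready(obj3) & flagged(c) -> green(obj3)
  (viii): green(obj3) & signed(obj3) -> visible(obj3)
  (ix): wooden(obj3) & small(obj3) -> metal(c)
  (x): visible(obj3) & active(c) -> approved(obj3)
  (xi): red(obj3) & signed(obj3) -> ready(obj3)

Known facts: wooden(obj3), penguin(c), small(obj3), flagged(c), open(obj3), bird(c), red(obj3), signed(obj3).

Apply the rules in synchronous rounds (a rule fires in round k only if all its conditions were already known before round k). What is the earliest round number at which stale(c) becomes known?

5

Round 1 fires (iii), (ix), (xi), giving active(c), metal(c), ready(obj3).
Round 2 fires (ii), (vii), giving locked(obj3), green(obj3).
Round 3 fires (viii), giving visible(obj3).
Round 4 fires (x), giving approved(obj3).
Round 5 fires (vi), giving stale(c).
stale(c) first appears in round 5.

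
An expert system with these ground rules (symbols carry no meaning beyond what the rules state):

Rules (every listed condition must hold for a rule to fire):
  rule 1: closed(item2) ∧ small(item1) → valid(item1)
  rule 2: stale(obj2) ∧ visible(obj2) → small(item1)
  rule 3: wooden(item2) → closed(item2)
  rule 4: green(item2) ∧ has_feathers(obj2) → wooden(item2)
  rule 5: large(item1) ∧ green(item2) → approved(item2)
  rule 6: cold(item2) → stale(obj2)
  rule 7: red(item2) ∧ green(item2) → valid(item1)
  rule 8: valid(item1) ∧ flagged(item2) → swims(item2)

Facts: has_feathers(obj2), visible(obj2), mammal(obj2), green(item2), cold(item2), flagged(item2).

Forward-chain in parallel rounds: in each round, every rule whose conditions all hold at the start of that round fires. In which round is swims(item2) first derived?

Round 1 fires rule 4, rule 6, giving wooden(item2), stale(obj2).
Round 2 fires rule 2, rule 3, giving small(item1), closed(item2).
Round 3 fires rule 1, giving valid(item1).
Round 4 fires rule 8, giving swims(item2).
swims(item2) first appears in round 4.

4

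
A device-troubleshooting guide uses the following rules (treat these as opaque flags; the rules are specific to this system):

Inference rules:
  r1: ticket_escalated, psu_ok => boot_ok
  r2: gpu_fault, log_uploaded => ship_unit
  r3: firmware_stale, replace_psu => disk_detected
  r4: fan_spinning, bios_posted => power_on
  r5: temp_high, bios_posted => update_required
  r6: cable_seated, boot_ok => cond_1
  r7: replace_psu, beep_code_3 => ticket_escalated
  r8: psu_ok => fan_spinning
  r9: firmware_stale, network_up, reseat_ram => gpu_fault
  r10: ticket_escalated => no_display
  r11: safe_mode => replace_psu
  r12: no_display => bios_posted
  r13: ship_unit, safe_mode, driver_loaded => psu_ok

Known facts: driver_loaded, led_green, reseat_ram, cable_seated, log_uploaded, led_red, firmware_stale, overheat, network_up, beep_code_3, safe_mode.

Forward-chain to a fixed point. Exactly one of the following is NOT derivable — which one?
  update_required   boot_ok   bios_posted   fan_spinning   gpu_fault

Round 1 — r9, r11, derive gpu_fault, replace_psu.
Round 2 — r2, r3, r7, derive ship_unit, disk_detected, ticket_escalated.
Round 3 — r10, r13, derive no_display, psu_ok.
Round 4 — r1, r8, r12, derive boot_ok, fan_spinning, bios_posted.
Round 5 — r4, r6, derive power_on, cond_1.
Derived: gpu_fault (round 1), boot_ok (round 4), fan_spinning (round 4), bios_posted (round 4). update_required never appears in any round.

update_required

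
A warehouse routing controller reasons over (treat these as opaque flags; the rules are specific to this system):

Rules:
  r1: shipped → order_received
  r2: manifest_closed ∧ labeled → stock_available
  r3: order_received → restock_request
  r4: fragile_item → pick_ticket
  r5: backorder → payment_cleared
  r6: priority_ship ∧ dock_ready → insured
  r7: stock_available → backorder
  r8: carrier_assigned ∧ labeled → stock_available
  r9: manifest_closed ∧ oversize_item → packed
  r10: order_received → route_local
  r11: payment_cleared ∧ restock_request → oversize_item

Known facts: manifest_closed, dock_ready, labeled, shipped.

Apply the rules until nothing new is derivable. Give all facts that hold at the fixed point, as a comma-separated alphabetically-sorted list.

[1] r1 [shipped → order_received]; r2 [manifest_closed ∧ labeled → stock_available]. ⇒ new: order_received, stock_available.
[2] r3 [order_received → restock_request]; r7 [stock_available → backorder]; r10 [order_received → route_local]. ⇒ new: restock_request, backorder, route_local.
[3] r5 [backorder → payment_cleared]. ⇒ new: payment_cleared.
[4] r11 [payment_cleared ∧ restock_request → oversize_item]. ⇒ new: oversize_item.
[5] r9 [manifest_closed ∧ oversize_item → packed]. ⇒ new: packed.

backorder, dock_ready, labeled, manifest_closed, order_received, oversize_item, packed, payment_cleared, restock_request, route_local, shipped, stock_available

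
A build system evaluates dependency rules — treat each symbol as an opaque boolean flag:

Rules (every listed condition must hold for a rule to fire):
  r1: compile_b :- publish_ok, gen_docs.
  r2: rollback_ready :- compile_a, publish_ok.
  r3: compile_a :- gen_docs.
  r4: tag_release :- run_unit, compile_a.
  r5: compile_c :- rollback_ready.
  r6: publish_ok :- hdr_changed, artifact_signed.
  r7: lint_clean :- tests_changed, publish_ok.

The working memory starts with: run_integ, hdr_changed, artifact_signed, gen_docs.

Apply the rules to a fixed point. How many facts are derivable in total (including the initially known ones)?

9

[1] r3 [compile_a :- gen_docs.]; r6 [publish_ok :- hdr_changed, artifact_signed.]. ⇒ new: compile_a, publish_ok.
[2] r1 [compile_b :- publish_ok, gen_docs.]; r2 [rollback_ready :- compile_a, publish_ok.]. ⇒ new: compile_b, rollback_ready.
[3] r5 [compile_c :- rollback_ready.]. ⇒ new: compile_c.
Closure: {artifact_signed, compile_a, compile_b, compile_c, gen_docs, hdr_changed, publish_ok, rollback_ready, run_integ} — 9 facts.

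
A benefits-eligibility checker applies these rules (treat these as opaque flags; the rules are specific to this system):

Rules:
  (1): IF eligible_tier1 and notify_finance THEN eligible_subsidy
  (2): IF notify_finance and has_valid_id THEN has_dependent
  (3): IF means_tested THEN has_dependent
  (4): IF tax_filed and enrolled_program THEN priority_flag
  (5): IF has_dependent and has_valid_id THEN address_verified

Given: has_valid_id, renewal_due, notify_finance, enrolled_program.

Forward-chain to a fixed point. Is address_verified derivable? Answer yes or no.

Round 1: (2) [IF notify_finance and has_valid_id THEN has_dependent]. Adds has_dependent.
Round 2: (5) [IF has_dependent and has_valid_id THEN address_verified]. Adds address_verified.
address_verified appears in round 2, so it is derivable.

yes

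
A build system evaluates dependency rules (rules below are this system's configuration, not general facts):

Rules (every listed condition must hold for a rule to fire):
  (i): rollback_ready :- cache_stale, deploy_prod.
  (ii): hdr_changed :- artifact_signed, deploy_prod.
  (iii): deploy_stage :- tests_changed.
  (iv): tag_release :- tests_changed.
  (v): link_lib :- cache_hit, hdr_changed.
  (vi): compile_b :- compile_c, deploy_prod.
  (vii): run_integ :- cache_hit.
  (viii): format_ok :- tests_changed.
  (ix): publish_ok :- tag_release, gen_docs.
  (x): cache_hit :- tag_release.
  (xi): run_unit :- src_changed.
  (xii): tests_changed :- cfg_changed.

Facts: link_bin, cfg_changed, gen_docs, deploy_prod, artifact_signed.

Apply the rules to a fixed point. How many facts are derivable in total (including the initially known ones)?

14

Round 1 fires (ii), (xii), giving hdr_changed, tests_changed.
Round 2 fires (iii), (iv), (viii), giving deploy_stage, tag_release, format_ok.
Round 3 fires (ix), (x), giving publish_ok, cache_hit.
Round 4 fires (v), (vii), giving link_lib, run_integ.
Closure: {artifact_signed, cache_hit, cfg_changed, deploy_prod, deploy_stage, format_ok, gen_docs, hdr_changed, link_bin, link_lib, publish_ok, run_integ, tag_release, tests_changed} — 14 facts.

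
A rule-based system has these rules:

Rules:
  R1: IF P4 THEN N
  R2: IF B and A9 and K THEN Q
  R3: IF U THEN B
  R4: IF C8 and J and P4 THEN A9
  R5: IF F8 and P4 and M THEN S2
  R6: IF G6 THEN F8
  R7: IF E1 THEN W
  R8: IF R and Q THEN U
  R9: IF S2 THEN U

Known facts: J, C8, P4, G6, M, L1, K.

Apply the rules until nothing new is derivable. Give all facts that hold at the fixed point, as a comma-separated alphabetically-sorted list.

A9, B, C8, F8, G6, J, K, L1, M, N, P4, Q, S2, U

Round 1: R1 [IF P4 THEN N]; R4 [IF C8 and J and P4 THEN A9]; R6 [IF G6 THEN F8]. Adds N, A9, F8.
Round 2: R5 [IF F8 and P4 and M THEN S2]. Adds S2.
Round 3: R9 [IF S2 THEN U]. Adds U.
Round 4: R3 [IF U THEN B]. Adds B.
Round 5: R2 [IF B and A9 and K THEN Q]. Adds Q.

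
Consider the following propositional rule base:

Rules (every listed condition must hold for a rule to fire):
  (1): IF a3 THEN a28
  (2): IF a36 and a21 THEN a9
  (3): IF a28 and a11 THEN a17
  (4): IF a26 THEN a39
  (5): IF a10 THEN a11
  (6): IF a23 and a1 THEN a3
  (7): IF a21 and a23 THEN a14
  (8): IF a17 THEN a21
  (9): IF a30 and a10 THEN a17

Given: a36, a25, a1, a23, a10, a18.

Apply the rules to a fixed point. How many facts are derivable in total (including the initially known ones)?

Round 1 fires (5), (6), giving a11, a3.
Round 2 fires (1), giving a28.
Round 3 fires (3), giving a17.
Round 4 fires (8), giving a21.
Round 5 fires (2), (7), giving a9, a14.
Closure: {a1, a10, a11, a14, a17, a18, a21, a23, a25, a28, a3, a36, a9} — 13 facts.

13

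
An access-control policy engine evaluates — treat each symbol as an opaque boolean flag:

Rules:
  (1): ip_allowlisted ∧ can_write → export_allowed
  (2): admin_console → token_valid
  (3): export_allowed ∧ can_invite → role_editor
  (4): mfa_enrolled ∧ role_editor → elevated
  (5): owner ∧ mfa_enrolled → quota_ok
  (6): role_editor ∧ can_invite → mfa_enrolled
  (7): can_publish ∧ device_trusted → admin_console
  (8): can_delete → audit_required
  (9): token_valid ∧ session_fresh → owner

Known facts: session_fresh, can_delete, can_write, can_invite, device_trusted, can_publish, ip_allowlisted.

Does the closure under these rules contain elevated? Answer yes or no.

yes

Round 1: (1) [ip_allowlisted ∧ can_write → export_allowed]; (7) [can_publish ∧ device_trusted → admin_console]; (8) [can_delete → audit_required]. Adds export_allowed, admin_console, audit_required.
Round 2: (2) [admin_console → token_valid]; (3) [export_allowed ∧ can_invite → role_editor]. Adds token_valid, role_editor.
Round 3: (6) [role_editor ∧ can_invite → mfa_enrolled]; (9) [token_valid ∧ session_fresh → owner]. Adds mfa_enrolled, owner.
Round 4: (4) [mfa_enrolled ∧ role_editor → elevated]; (5) [owner ∧ mfa_enrolled → quota_ok]. Adds elevated, quota_ok.
elevated appears in round 4, so it is derivable.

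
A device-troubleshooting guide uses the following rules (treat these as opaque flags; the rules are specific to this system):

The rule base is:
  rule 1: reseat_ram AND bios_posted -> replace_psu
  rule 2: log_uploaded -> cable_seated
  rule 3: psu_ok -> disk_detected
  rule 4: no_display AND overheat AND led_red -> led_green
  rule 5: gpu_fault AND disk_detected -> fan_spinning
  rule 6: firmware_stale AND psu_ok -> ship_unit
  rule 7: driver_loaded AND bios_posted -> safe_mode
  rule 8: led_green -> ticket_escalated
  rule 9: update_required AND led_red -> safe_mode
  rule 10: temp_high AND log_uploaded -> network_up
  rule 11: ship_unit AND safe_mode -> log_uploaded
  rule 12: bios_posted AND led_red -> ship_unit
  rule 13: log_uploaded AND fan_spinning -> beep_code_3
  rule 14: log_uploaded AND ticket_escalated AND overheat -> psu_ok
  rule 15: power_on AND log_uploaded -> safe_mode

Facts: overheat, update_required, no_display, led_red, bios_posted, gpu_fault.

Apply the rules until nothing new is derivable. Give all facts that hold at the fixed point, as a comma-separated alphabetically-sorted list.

[1] rule 4 [no_display AND overheat AND led_red -> led_green]; rule 9 [update_required AND led_red -> safe_mode]; rule 12 [bios_posted AND led_red -> ship_unit]. ⇒ new: led_green, safe_mode, ship_unit.
[2] rule 8 [led_green -> ticket_escalated]; rule 11 [ship_unit AND safe_mode -> log_uploaded]. ⇒ new: ticket_escalated, log_uploaded.
[3] rule 2 [log_uploaded -> cable_seated]; rule 14 [log_uploaded AND ticket_escalated AND overheat -> psu_ok]. ⇒ new: cable_seated, psu_ok.
[4] rule 3 [psu_ok -> disk_detected]. ⇒ new: disk_detected.
[5] rule 5 [gpu_fault AND disk_detected -> fan_spinning]. ⇒ new: fan_spinning.
[6] rule 13 [log_uploaded AND fan_spinning -> beep_code_3]. ⇒ new: beep_code_3.

beep_code_3, bios_posted, cable_seated, disk_detected, fan_spinning, gpu_fault, led_green, led_red, log_uploaded, no_display, overheat, psu_ok, safe_mode, ship_unit, ticket_escalated, update_required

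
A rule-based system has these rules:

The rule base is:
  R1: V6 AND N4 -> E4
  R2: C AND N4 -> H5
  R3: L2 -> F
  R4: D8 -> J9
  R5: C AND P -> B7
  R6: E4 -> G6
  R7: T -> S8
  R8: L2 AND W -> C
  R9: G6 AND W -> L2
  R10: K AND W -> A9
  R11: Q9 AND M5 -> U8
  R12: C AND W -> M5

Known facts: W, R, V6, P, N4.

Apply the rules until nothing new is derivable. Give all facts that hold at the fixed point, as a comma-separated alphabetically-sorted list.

[1] R1 [V6 AND N4 -> E4]. ⇒ new: E4.
[2] R6 [E4 -> G6]. ⇒ new: G6.
[3] R9 [G6 AND W -> L2]. ⇒ new: L2.
[4] R3 [L2 -> F]; R8 [L2 AND W -> C]. ⇒ new: F, C.
[5] R2 [C AND N4 -> H5]; R5 [C AND P -> B7]; R12 [C AND W -> M5]. ⇒ new: H5, B7, M5.

B7, C, E4, F, G6, H5, L2, M5, N4, P, R, V6, W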